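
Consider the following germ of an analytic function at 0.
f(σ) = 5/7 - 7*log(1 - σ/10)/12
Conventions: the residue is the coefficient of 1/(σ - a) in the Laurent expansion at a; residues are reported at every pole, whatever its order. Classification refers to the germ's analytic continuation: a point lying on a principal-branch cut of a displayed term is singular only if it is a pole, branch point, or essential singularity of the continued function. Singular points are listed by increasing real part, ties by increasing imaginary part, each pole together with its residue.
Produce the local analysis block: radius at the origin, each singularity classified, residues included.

Branch term (-7/12)*log(1 - σ/(10)): its argument vanishes at σ = 10, a logarithmic branch point, modulus 10.
The radius of convergence is the smallest modulus among the singular points: 10.

Radius of convergence at 0: 10.
At 10: a logarithmic branch point.


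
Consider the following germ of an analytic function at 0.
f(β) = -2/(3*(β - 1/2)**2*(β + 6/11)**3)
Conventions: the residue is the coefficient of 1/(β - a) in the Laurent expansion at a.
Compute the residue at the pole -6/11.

At the order-3 pole -6/11 set g(β) = (β - (-6/11))^3*f(β) = -2/(3*(β - 1/2)**2).
Order-3 pole: residue = g''(a)/2; g''(-6/11) = -937024/279841, so the residue is -468512/279841.

The residue is -468512/279841.


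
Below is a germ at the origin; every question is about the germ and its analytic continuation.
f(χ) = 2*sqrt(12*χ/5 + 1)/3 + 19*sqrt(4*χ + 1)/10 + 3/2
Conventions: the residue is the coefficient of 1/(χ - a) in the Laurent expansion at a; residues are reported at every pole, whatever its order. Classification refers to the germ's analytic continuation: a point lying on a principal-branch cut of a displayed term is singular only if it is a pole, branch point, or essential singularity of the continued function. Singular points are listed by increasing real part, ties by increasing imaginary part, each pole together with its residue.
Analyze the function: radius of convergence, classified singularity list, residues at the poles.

Radius of convergence at 0: 1/4.
At -5/12: an algebraic (square-root) branch point.
At -1/4: an algebraic (square-root) branch point.

Branch term (2/3)*sqrt(1 - χ/(-5/12)): its argument vanishes at χ = -5/12, a square-root branch point, modulus 5/12.
Branch term (19/10)*sqrt(1 - χ/(-1/4)): its argument vanishes at χ = -1/4, a square-root branch point, modulus 1/4.
The radius of convergence is the smallest modulus among the singular points: 1/4.
List the singular points by increasing real part (a conjugate pair: the negative imaginary part first).


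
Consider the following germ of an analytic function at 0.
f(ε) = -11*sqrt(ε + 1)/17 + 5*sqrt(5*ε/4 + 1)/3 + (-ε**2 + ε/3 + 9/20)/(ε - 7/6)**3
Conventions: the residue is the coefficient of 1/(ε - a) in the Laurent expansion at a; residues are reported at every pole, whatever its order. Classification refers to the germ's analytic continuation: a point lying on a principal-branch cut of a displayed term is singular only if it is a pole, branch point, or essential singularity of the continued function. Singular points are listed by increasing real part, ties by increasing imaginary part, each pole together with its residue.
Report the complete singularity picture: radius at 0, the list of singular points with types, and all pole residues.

Radius of convergence at 0: 4/5.
At -1: an algebraic (square-root) branch point.
At -4/5: an algebraic (square-root) branch point.
At 7/6: a pole of order 3; residue -1.

Denominator factor (ε - 7/6)^3: pole of order 3 at 7/6, modulus 7/6.
Branch term (-11/17)*sqrt(1 - ε/(-1)): its argument vanishes at ε = -1, a square-root branch point, modulus 1.
Branch term (5/3)*sqrt(1 - ε/(-4/5)): its argument vanishes at ε = -4/5, a square-root branch point, modulus 4/5.
The radius of convergence is the smallest modulus among the singular points: 4/5.
The branch terms are analytic at 7/6 and contribute nothing to the residue; only the rational part matters.
At the order-3 pole 7/6 set g(ε) = (ε - (7/6))^3*(rational part) = -ε**2 + ε/3 + 9/20.
Order-3 pole: residue = g''(a)/2; g''(7/6) = -2, so the residue is -1.
List the singular points by increasing real part (a conjugate pair: the negative imaginary part first).


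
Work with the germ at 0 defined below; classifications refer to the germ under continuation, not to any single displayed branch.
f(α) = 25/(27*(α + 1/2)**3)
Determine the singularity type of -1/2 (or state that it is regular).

The denominator factor α + 1/2 vanishes at -1/2 and appears to the power 3; the numerator there equals 25/27, nonzero, and no other factor vanishes.
Hence a pole whose order is the multiplicity, 3.

The point is a pole of order 3.


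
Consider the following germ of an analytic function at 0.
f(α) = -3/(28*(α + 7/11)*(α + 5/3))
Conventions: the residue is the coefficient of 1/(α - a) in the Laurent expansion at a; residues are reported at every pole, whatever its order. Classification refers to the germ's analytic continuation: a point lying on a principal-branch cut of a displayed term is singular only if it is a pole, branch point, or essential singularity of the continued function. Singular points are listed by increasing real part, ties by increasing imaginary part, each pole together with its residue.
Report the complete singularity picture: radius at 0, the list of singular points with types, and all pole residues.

Denominator factor (α + 5/3): pole of order 1 at -5/3, modulus 5/3.
Denominator factor (α + 7/11): pole of order 1 at -7/11, modulus 7/11.
The radius of convergence is the smallest modulus among the singular points: 7/11.
At the order-1 pole -5/3 set g(α) = (α - (-5/3))*f(α) = -3/(28*(α + 7/11)).
Simple pole: residue = g(a) at a = -5/3, which is 99/952.
At the order-1 pole -7/11 set g(α) = (α - (-7/11))*f(α) = -3/(28*(α + 5/3)).
Simple pole: residue = g(a) at a = -7/11, which is -99/952.
List the singular points by increasing real part (a conjugate pair: the negative imaginary part first).

Radius of convergence at 0: 7/11.
At -5/3: a pole of order 1; residue 99/952.
At -7/11: a pole of order 1; residue -99/952.


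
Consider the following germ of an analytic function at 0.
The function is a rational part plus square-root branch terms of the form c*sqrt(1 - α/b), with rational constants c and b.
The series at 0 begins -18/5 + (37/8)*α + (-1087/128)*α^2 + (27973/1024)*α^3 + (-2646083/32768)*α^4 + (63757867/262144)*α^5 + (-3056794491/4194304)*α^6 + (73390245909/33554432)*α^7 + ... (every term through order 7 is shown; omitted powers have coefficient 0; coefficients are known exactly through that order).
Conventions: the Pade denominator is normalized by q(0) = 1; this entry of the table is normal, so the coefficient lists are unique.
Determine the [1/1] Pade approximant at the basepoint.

Taylor coefficients needed (read off): a_0 = -18/5, a_1 = 37/8, a_2 = -1087/128.
Write the denominator as Q(α) = 1 + q1*α. Requiring Q*f - P = O(α^3) with deg P <= 1 kills the coefficients of α^2..α^2 in Q*f:
  α^2: a_2 + q1*a_1 = 0, i.e. -1087/128 + (37/8)*q1 = 0.
Solving this linear system: q1 = 1087/592.
The numerator is Q*f truncated at degree 1: P0 = a_0 = -18/5; P1 = a_1 + q1*a_0 = -1469/740.

The Pade approximant has numerator coefficients [-18/5, -1469/740]; denominator coefficients [1, 1087/592].


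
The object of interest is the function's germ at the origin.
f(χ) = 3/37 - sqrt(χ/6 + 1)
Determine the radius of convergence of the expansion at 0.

The radius of convergence is 6.

Branch term (-1)*sqrt(1 - χ/(-6)): its argument vanishes at χ = -6, a square-root branch point, modulus 6.
The radius of convergence is the smallest modulus among the singular points: 6.


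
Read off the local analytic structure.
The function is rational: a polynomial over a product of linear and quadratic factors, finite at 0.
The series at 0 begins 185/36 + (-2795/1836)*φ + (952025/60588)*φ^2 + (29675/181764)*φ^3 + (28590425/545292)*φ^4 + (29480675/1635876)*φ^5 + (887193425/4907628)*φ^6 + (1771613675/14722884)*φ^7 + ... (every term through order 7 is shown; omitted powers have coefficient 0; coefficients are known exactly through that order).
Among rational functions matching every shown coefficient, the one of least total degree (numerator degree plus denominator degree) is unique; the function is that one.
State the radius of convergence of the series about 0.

No rational of total degree below 4 reproduces all 8 coefficients; solving the [2/2] Pade equations on them gives f(φ) = (3*φ**2/11 + 33*φ/34 - 37/24)/((φ - 1/2)*(φ + 3/5)), whose expansion matches every shown term.
Denominator factor (φ + 3/5): pole of order 1 at -3/5, modulus 3/5.
Denominator factor (φ - 1/2): pole of order 1 at 1/2, modulus 1/2.
The radius of convergence is the smallest modulus among the singular points: 1/2.

The radius of convergence is 1/2.


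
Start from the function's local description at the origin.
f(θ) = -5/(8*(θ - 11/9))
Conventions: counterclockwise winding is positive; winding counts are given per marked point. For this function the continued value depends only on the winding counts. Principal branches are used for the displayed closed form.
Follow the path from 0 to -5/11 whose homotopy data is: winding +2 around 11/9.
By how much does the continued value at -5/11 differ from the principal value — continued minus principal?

Continued minus principal equals 0.

The function is rational, hence single-valued: continuing it around any pole returns the same value, so the difference is 0.


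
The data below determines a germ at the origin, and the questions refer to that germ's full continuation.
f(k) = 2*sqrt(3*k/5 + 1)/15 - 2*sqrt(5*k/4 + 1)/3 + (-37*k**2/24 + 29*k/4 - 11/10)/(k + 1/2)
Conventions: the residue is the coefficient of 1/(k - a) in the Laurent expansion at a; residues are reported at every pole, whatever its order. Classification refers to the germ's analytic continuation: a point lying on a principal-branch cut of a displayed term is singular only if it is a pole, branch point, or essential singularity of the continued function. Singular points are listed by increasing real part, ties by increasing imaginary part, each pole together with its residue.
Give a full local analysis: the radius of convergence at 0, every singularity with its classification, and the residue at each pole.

Denominator factor (k + 1/2): pole of order 1 at -1/2, modulus 1/2.
Branch term (-2/3)*sqrt(1 - k/(-4/5)): its argument vanishes at k = -4/5, a square-root branch point, modulus 4/5.
Branch term (2/15)*sqrt(1 - k/(-5/3)): its argument vanishes at k = -5/3, a square-root branch point, modulus 5/3.
The radius of convergence is the smallest modulus among the singular points: 1/2.
The branch terms are analytic at -1/2 and contribute nothing to the residue; only the rational part matters.
At the order-1 pole -1/2 set g(k) = (k - (-1/2))*(rational part) = -37*k**2/24 + 29*k/4 - 11/10.
Simple pole: residue = g(a) at a = -1/2, which is -2453/480.
List the singular points by increasing real part (a conjugate pair: the negative imaginary part first).

Radius of convergence at 0: 1/2.
At -5/3: an algebraic (square-root) branch point.
At -4/5: an algebraic (square-root) branch point.
At -1/2: a pole of order 1; residue -2453/480.


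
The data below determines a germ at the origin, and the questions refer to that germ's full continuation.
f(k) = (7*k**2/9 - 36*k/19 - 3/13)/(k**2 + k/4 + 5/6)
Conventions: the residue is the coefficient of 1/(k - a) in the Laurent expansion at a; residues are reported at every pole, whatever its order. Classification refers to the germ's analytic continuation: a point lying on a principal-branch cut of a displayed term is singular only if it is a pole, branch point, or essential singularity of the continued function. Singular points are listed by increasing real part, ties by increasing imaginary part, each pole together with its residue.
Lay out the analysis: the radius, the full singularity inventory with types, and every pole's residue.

Radius of convergence at 0: (1/6)*sqrt(30).
At (-1/8) - ((1/24)*sqrt(471))*i: a pole of order 1; residue (-1429/1368) - ((131837/8376264)*sqrt(471))*i.
At (-1/8) + ((1/24)*sqrt(471))*i: a pole of order 1; residue (-1429/1368) + ((131837/8376264)*sqrt(471))*i.

Denominator factor (k**2 + k/4 + 5/6): discriminant -157/48, complex-conjugate roots (-1/8) + ((1/24)*sqrt(471))*i and (-1/8) - ((1/24)*sqrt(471))*i; poles of order 1, moduli (1/6)*sqrt(30) and (1/6)*sqrt(30).
The radius of convergence is the smallest modulus among the singular points: (1/6)*sqrt(30).
The factor k**2 + k/4 + 5/6 splits as (k - a)(k - a') with a = (-1/8) - ((1/24)*sqrt(471))*i, a' = (-1/8) + ((1/24)*sqrt(471))*i. At the order-1 pole a set g(k) = (k - a)*f(k) = [7*k**2/9 - 36*k/19 - 3/13] / (k - a').
Simple pole: residue = g(a) at a = (-1/8) - ((1/24)*sqrt(471))*i, which is (-1429/1368) - ((131837/8376264)*sqrt(471))*i.
The factor k**2 + k/4 + 5/6 splits as (k - a)(k - a') with a = (-1/8) + ((1/24)*sqrt(471))*i, a' = (-1/8) - ((1/24)*sqrt(471))*i. At the order-1 pole a set g(k) = (k - a)*f(k) = [7*k**2/9 - 36*k/19 - 3/13] / (k - a').
Simple pole: residue = g(a) at a = (-1/8) + ((1/24)*sqrt(471))*i, which is (-1429/1368) + ((131837/8376264)*sqrt(471))*i.
List the singular points by increasing real part (a conjugate pair: the negative imaginary part first).


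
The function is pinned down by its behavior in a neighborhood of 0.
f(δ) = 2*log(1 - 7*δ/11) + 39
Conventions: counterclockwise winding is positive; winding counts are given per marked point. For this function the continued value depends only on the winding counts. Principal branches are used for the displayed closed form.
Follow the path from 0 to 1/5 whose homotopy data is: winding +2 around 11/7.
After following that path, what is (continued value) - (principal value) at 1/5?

The rational part is single-valued and drops out of the difference; each branch term changes only by its own monodromy.
(2)*log(1 - δ/(11/7)): each positive loop around 11/7 adds 2*pi*i to the log, so winding +2 contributes (2)*(2)*2*pi*i = (8)*pi*i.
Summing the contributions at δ = 1/5 gives (8)*pi*i.

Continued minus principal equals (8)*pi*i.


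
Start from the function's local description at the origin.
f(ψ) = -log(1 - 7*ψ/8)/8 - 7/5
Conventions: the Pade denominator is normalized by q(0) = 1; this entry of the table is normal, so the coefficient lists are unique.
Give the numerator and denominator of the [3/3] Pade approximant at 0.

The Pade approximant has numerator coefficients [-7/5, 623/320, -9457/12800, 76489/1228800]; denominator coefficients [1, -21/16, 147/320, -343/10240].

Taylor coefficients needed (expand at 0): a_0 = -7/5, a_1 = 7/64, a_2 = 49/1024, a_3 = 343/12288, a_4 = 2401/131072, a_5 = 16807/1310720, a_6 = 117649/12582912.
Write the denominator as Q(ψ) = 1 + q1*ψ + q2*ψ^2 + q3*ψ^3. Requiring Q*f - P = O(ψ^7) with deg P <= 3 kills the coefficients of ψ^4..ψ^6 in Q*f:
  ψ^4: a_4 + q1*a_3 + q2*a_2 + q3*a_1 = 0, i.e. 2401/131072 + (343/12288)*q1 + (49/1024)*q2 + (7/64)*q3 = 0.
  ψ^5: a_5 + q1*a_4 + q2*a_3 + q3*a_2 = 0, i.e. 16807/1310720 + (2401/131072)*q1 + (343/12288)*q2 + (49/1024)*q3 = 0.
  ψ^6: a_6 + q1*a_5 + q2*a_4 + q3*a_3 = 0, i.e. 117649/12582912 + (16807/1310720)*q1 + (2401/131072)*q2 + (343/12288)*q3 = 0.
Solving this linear system: q1 = -21/16, q2 = 147/320, q3 = -343/10240.
The numerator is Q*f truncated at degree 3: P0 = a_0 = -7/5; P1 = a_1 + q1*a_0 = 623/320; P2 = a_2 + q1*a_1 + q2*a_0 = -9457/12800; P3 = a_3 + q1*a_2 + q2*a_1 + q3*a_0 = 76489/1228800.


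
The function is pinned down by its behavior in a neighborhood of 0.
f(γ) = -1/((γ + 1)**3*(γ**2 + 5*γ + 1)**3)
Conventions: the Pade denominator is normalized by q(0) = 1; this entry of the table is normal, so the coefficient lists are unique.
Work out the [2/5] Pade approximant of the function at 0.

Taylor coefficients needed (expand at 0): a_0 = -1, a_1 = 18, a_2 = -198, a_3 = 1731, a_4 = -13248, a_5 = 93024, a_6 = -615174, a_7 = 3893148.
Write the denominator as Q(γ) = 1 + q1*γ + q2*γ^2 + q3*γ^3 + q4*γ^4 + q5*γ^5. Requiring Q*f - P = O(γ^8) with deg P <= 2 kills the coefficients of γ^3..γ^7 in Q*f:
  γ^3: a_3 + q1*a_2 + q2*a_1 + q3*a_0 = 0, i.e. 1731 + (-198)*q1 + (18)*q2 + (-1)*q3 = 0.
  γ^4: a_4 + q1*a_3 + q2*a_2 + q3*a_1 + q4*a_0 = 0, i.e. -13248 + (1731)*q1 + (-198)*q2 + (18)*q3 + (-1)*q4 = 0.
  γ^5: a_5 + q1*a_4 + q2*a_3 + q3*a_2 + q4*a_1 + q5*a_0 = 0, i.e. 93024 + (-13248)*q1 + (1731)*q2 + (-198)*q3 + (18)*q4 + (-1)*q5 = 0.
  γ^6: a_6 + q1*a_5 + q2*a_4 + q3*a_3 + q4*a_2 + q5*a_1 = 0, i.e. -615174 + (93024)*q1 + (-13248)*q2 + (1731)*q3 + (-198)*q4 + (18)*q5 = 0.
  γ^7: a_7 + q1*a_6 + q2*a_5 + q3*a_4 + q4*a_3 + q5*a_2 = 0, i.e. 3893148 + (-615174)*q1 + (93024)*q2 + (-13248)*q3 + (1731)*q4 + (-198)*q5 = 0.
Solving this linear system: q1 = 2039/119, q2 = 204641/1848, q3 = 1736439/5236, q4 = 2384169/5236, q5 = 21479/88.
The numerator is Q*f truncated at degree 2: P0 = a_0 = -1; P1 = a_1 + q1*a_0 = 103/119; P2 = a_2 + q1*a_1 + q2*a_0 = -9937/31416.

The Pade approximant has numerator coefficients [-1, 103/119, -9937/31416]; denominator coefficients [1, 2039/119, 204641/1848, 1736439/5236, 2384169/5236, 21479/88].


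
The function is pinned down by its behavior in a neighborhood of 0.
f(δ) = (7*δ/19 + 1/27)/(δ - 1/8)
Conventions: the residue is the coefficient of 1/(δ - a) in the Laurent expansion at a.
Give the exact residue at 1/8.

At the order-1 pole 1/8 set g(δ) = (δ - (1/8))*f(δ) = 7*δ/19 + 1/27.
Simple pole: residue = g(a) at a = 1/8, which is 341/4104.

The residue is 341/4104.


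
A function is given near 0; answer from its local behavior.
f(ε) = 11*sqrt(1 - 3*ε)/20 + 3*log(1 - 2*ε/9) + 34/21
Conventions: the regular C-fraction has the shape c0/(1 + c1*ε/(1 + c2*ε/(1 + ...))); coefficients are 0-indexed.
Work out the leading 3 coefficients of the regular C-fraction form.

Taylor coefficients (expand at 0): a_0 = 911/420, a_1 = -179/120, a_2 = -2993/4320.
c0 = a_0 = 911/420. Peel one level at a time: if S = 1 + c*ε/S' with S'(0) = 1, then c is the ε-coefficient of S and S' = c*ε/(S - 1).
S_1 = c0/f = 1 + (1253/1822)*ε + (47346523/59754312)*ε^2 + ...; c1 = 1253/1822.
S_2 = c1*ε/(S_1 - 1) = 1 + (-6763789/5870484)*ε + ...; c2 = -6763789/5870484.

The regular C-fraction coefficients are [911/420, 1253/1822, -6763789/5870484].


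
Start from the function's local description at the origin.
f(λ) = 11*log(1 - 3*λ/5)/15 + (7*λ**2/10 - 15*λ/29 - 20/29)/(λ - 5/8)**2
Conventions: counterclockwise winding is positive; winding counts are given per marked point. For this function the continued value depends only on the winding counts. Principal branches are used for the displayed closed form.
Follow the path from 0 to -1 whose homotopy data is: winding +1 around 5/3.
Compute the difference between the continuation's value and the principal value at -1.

The rational part is single-valued and drops out of the difference; each branch term changes only by its own monodromy.
(11/15)*log(1 - λ/(5/3)): each positive loop around 5/3 adds 2*pi*i to the log, so winding +1 contributes (11/15)*(1)*2*pi*i = (22/15)*pi*i.
Summing the contributions at λ = -1 gives (22/15)*pi*i.

Continued minus principal equals (22/15)*pi*i.


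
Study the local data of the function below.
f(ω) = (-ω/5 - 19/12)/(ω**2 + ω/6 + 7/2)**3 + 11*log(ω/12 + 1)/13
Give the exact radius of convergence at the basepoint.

The radius of convergence is (1/2)*sqrt(14).

Denominator factor (ω**2 + ω/6 + 7/2)^3: discriminant -503/36, complex-conjugate roots (-1/12) + ((1/12)*sqrt(503))*i and (-1/12) - ((1/12)*sqrt(503))*i; poles of order 3, moduli (1/2)*sqrt(14) and (1/2)*sqrt(14).
Branch term (11/13)*log(1 - ω/(-12)): its argument vanishes at ω = -12, a logarithmic branch point, modulus 12.
The radius of convergence is the smallest modulus among the singular points: (1/2)*sqrt(14).


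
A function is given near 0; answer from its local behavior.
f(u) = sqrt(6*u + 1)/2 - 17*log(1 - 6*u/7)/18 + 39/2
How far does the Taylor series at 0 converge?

Branch term (-17/18)*log(1 - u/(7/6)): its argument vanishes at u = 7/6, a logarithmic branch point, modulus 7/6.
Branch term (1/2)*sqrt(1 - u/(-1/6)): its argument vanishes at u = -1/6, a square-root branch point, modulus 1/6.
The radius of convergence is the smallest modulus among the singular points: 1/6.

The radius of convergence is 1/6.


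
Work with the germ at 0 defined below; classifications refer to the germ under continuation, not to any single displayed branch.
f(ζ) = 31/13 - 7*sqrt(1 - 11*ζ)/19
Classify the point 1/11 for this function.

The point is an algebraic (square-root) branch point.

The term (-7/19)*sqrt(1 - ζ/(1/11)) has argument 1 - 1/11/(1/11) = 0 at 1/11: a square-root (algebraic, two-sheeted) branch point; the remaining terms are analytic or single-valued there.


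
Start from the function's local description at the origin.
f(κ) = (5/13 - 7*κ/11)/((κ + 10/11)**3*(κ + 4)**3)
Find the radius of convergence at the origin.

The radius of convergence is 10/11.

Denominator factor (κ + 10/11)^3: pole of order 3 at -10/11, modulus 10/11.
Denominator factor (κ + 4)^3: pole of order 3 at -4, modulus 4.
The radius of convergence is the smallest modulus among the singular points: 10/11.


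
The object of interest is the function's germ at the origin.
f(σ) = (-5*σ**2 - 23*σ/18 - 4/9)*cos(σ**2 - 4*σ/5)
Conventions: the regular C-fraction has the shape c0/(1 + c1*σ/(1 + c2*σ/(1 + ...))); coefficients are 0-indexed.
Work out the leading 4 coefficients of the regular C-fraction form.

The regular C-fraction coefficients are [-4/9, -23/8, -4263/4600, 782432/50025].

Taylor coefficients (expand at 0): a_0 = -4/9, a_1 = -23/18, a_2 = -1093/225, a_3 = 4/75.
c0 = a_0 = -4/9. Peel one level at a time: if S = 1 + c*σ/S' with S'(0) = 1, then c is the σ-coefficient of S and S' = c*σ/(S - 1).
S_1 = c0/f = 1 + (-23/8)*σ + (-4263/1600)*σ^2 + ...; c1 = -23/8.
S_2 = c1*σ/(S_1 - 1) = 1 + (-4263/4600)*σ + (4792396/330625)*σ^2 + ...; c2 = -4263/4600.
S_3 = c2*σ/(S_2 - 1) = 1 + (782432/50025)*σ + ...; c3 = 782432/50025.


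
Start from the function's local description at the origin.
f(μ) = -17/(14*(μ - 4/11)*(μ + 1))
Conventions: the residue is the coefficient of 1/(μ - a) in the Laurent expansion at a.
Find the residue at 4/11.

At the order-1 pole 4/11 set g(μ) = (μ - (4/11))*f(μ) = -17/(14*(μ + 1)).
Simple pole: residue = g(a) at a = 4/11, which is -187/210.

The residue is -187/210.


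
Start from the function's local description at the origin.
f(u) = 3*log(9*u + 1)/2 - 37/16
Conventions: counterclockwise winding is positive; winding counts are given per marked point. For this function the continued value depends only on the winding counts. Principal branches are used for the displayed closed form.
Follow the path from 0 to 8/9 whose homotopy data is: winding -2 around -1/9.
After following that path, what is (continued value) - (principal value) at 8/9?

The rational part is single-valued and drops out of the difference; each branch term changes only by its own monodromy.
(3/2)*log(1 - u/(-1/9)): each positive loop around -1/9 adds 2*pi*i to the log, so winding -2 contributes (3/2)*(-2)*2*pi*i = -(6)*pi*i.
Summing the contributions at u = 8/9 gives -(6)*pi*i.

Continued minus principal equals -(6)*pi*i.


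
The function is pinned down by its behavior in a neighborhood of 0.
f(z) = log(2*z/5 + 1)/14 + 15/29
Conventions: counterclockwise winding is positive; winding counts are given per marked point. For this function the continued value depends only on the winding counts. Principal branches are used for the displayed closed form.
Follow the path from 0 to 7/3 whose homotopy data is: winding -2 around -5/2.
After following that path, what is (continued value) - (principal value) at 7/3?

Continued minus principal equals -(2/7)*pi*i.

The rational part is single-valued and drops out of the difference; each branch term changes only by its own monodromy.
(1/14)*log(1 - z/(-5/2)): each positive loop around -5/2 adds 2*pi*i to the log, so winding -2 contributes (1/14)*(-2)*2*pi*i = -(2/7)*pi*i.
Summing the contributions at z = 7/3 gives -(2/7)*pi*i.


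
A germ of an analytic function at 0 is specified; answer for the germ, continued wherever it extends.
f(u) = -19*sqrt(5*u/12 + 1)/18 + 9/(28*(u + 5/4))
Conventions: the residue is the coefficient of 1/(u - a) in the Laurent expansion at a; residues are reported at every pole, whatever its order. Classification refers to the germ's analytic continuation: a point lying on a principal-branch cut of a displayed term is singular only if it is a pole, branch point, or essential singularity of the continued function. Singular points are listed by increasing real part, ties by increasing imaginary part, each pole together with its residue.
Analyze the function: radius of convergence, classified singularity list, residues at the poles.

Denominator factor (u + 5/4): pole of order 1 at -5/4, modulus 5/4.
Branch term (-19/18)*sqrt(1 - u/(-12/5)): its argument vanishes at u = -12/5, a square-root branch point, modulus 12/5.
The radius of convergence is the smallest modulus among the singular points: 5/4.
The branch term is analytic at -5/4 and contributes nothing to the residue; only the rational part matters.
At the order-1 pole -5/4 set g(u) = (u - (-5/4))*(rational part) = 9/28.
Simple pole: residue = g(a) at a = -5/4, which is 9/28.
List the singular points by increasing real part (a conjugate pair: the negative imaginary part first).

Radius of convergence at 0: 5/4.
At -12/5: an algebraic (square-root) branch point.
At -5/4: a pole of order 1; residue 9/28.


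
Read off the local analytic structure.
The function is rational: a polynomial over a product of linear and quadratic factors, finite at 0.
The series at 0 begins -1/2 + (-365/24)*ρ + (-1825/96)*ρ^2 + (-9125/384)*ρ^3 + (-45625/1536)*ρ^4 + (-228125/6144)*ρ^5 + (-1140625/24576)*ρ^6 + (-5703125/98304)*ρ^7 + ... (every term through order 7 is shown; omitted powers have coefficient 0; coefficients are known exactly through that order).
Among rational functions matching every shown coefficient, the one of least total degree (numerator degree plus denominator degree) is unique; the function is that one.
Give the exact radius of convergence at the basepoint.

The radius of convergence is 4/5.

No rational of total degree below 2 reproduces all 8 coefficients; solving the [1/1] Pade equations on them gives f(ρ) = (35*ρ/3 + 2/5)/(ρ - 4/5), whose expansion matches every shown term.
Denominator factor (ρ - 4/5): pole of order 1 at 4/5, modulus 4/5.
The radius of convergence is the smallest modulus among the singular points: 4/5.


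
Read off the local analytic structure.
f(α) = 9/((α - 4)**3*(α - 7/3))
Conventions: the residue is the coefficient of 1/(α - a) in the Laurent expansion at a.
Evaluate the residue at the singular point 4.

The residue is 243/125.

At the order-3 pole 4 set g(α) = (α - (4))^3*f(α) = 9/(α - 7/3).
Order-3 pole: residue = g''(a)/2; g''(4) = 486/125, so the residue is 243/125.


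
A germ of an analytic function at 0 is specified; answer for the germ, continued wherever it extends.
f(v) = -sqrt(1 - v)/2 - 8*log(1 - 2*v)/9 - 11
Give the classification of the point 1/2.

The term (-8/9)*log(1 - v/(1/2)) has argument 1 - 1/2/(1/2) = 0 at 1/2: a logarithmic (infinitely-sheeted) branch point; the remaining terms are analytic or single-valued there.

The point is a logarithmic branch point.


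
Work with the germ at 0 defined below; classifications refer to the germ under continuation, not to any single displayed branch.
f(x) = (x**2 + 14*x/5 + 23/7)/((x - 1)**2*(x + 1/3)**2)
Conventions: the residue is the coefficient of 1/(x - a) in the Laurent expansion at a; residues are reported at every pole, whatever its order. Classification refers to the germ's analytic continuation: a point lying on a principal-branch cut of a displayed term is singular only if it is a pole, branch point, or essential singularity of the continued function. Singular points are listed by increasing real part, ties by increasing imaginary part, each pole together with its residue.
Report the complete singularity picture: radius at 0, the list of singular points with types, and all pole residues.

Radius of convergence at 0: 1/3.
At -1/3: a pole of order 2; residue 459/140.
At 1: a pole of order 2; residue -459/140.

Denominator factor (x - 1)^2: pole of order 2 at 1, modulus 1.
Denominator factor (x + 1/3)^2: pole of order 2 at -1/3, modulus 1/3.
The radius of convergence is the smallest modulus among the singular points: 1/3.
At the order-2 pole -1/3 set g(x) = (x - (-1/3))^2*f(x) = (x**2 + 14*x/5 + 23/7)/(x - 1)**2.
Order-2 pole: residue = g'(a); g'(-1/3) = 459/140, so the residue is 459/140.
At the order-2 pole 1 set g(x) = (x - (1))^2*f(x) = (x**2 + 14*x/5 + 23/7)/(x + 1/3)**2.
Order-2 pole: residue = g'(a); g'(1) = -459/140, so the residue is -459/140.
List the singular points by increasing real part (a conjugate pair: the negative imaginary part first).


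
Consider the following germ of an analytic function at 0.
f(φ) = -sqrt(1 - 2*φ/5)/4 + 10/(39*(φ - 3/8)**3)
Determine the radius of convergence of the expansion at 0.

Denominator factor (φ - 3/8)^3: pole of order 3 at 3/8, modulus 3/8.
Branch term (-1/4)*sqrt(1 - φ/(5/2)): its argument vanishes at φ = 5/2, a square-root branch point, modulus 5/2.
The radius of convergence is the smallest modulus among the singular points: 3/8.

The radius of convergence is 3/8.


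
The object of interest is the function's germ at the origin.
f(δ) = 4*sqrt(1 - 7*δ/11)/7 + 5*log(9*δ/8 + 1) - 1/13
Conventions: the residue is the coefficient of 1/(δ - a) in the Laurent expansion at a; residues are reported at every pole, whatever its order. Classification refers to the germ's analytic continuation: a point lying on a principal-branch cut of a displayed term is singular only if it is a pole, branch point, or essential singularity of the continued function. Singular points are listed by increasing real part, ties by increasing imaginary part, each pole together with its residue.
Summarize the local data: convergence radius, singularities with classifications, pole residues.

Radius of convergence at 0: 8/9.
At -8/9: a logarithmic branch point.
At 11/7: an algebraic (square-root) branch point.

Branch term (5)*log(1 - δ/(-8/9)): its argument vanishes at δ = -8/9, a logarithmic branch point, modulus 8/9.
Branch term (4/7)*sqrt(1 - δ/(11/7)): its argument vanishes at δ = 11/7, a square-root branch point, modulus 11/7.
The radius of convergence is the smallest modulus among the singular points: 8/9.
List the singular points by increasing real part (a conjugate pair: the negative imaginary part first).


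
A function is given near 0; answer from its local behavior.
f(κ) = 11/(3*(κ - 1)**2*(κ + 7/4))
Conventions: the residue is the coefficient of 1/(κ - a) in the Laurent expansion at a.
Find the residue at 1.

The residue is -16/33.

At the order-2 pole 1 set g(κ) = (κ - (1))^2*f(κ) = 11/(3*(κ + 7/4)).
Order-2 pole: residue = g'(a); g'(1) = -16/33, so the residue is -16/33.


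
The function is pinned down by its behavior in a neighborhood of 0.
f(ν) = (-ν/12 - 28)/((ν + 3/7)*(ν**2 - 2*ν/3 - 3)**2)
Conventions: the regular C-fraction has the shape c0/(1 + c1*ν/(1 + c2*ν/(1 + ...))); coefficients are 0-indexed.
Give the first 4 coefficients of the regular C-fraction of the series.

The regular C-fraction coefficients are [-196/27, 2797/1008, -418105/2819376, 42221231584/10524957165].

Taylor coefficients (expand at 0): a_0 = -196/27, a_1 = 19579/972, a_2 = -154273/2916, a_3 = 9996917/78732.
c0 = a_0 = -196/27. Peel one level at a time: if S = 1 + c*ν/S' with S'(0) = 1, then c is the ν-coefficient of S and S' = c*ν/(S - 1).
S_1 = c0/f = 1 + (2797/1008)*ν + (418105/1016064)*ν^2 + ...; c1 = 2797/1008.
S_2 = c1*ν/(S_1 - 1) = 1 + (-418105/2819376)*ν + (376975282/633679929)*ν^2 + ...; c2 = -418105/2819376.
S_3 = c2*ν/(S_2 - 1) = 1 + (42221231584/10524957165)*ν + ...; c3 = 42221231584/10524957165.


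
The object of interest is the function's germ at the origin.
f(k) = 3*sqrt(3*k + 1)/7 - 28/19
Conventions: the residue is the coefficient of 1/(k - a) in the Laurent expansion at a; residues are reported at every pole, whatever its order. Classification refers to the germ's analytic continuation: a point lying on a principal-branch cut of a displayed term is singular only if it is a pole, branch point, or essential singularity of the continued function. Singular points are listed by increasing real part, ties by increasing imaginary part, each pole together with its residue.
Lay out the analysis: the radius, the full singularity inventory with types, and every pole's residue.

Radius of convergence at 0: 1/3.
At -1/3: an algebraic (square-root) branch point.

Branch term (3/7)*sqrt(1 - k/(-1/3)): its argument vanishes at k = -1/3, a square-root branch point, modulus 1/3.
The radius of convergence is the smallest modulus among the singular points: 1/3.


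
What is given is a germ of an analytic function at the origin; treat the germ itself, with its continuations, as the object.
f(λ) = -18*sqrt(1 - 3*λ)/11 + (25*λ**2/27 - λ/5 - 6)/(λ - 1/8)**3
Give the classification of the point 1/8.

The denominator factor λ - 1/8 vanishes at 1/8 and appears to the power 3; the numerator there equals -51931/8640, nonzero, and no other factor vanishes.
The branch terms are analytic at this point.
Hence a pole whose order is the multiplicity, 3.

The point is a pole of order 3.


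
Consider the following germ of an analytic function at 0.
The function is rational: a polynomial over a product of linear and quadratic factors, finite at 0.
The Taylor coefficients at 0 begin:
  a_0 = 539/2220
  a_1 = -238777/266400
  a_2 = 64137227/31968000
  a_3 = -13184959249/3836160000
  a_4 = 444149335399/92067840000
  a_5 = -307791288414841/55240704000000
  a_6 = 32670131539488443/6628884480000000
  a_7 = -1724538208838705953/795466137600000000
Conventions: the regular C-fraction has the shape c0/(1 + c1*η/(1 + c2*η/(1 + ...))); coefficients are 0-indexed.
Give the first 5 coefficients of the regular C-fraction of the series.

Taylor coefficients (read off): a_0 = 539/2220, a_1 = -238777/266400, a_2 = 64137227/31968000, a_3 = -13184959249/3836160000, a_4 = 444149335399/92067840000.
c0 = a_0 = 539/2220. Peel one level at a time: if S = 1 + c*η/S' with S'(0) = 1, then c is the η-coefficient of S and S' = c*η/(S - 1).
S_1 = c0/f = 1 + (443/120)*η + (1073/200)*η^2 + ...; c1 = 443/120.
S_2 = c1*η/(S_1 - 1) = 1 + (-3219/2215)*η + (23074419/19624900)*η^2 + ...; c2 = -3219/2215.
S_3 = c2*η/(S_2 - 1) = 1 + (7691473/9506780)*η + (14523355/55263792)*η^2 + ...; c3 = 7691473/9506780.
S_4 = c3*η/(S_3 - 1) = 1 + (-32169231325/99035406348)*η + ...; c4 = -32169231325/99035406348.

The regular C-fraction coefficients are [539/2220, 443/120, -3219/2215, 7691473/9506780, -32169231325/99035406348].


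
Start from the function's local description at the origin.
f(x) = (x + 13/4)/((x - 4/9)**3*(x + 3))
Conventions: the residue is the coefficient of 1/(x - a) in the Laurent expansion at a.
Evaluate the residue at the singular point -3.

At the order-1 pole -3 set g(x) = (x - (-3))*f(x) = (x + 13/4)/(x - 4/9)**3.
Simple pole: residue = g(a) at a = -3, which is -729/119164.

The residue is -729/119164.


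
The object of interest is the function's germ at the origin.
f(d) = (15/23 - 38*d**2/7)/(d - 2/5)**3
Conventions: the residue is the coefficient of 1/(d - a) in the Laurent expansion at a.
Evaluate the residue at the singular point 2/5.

At the order-3 pole 2/5 set g(d) = (d - (2/5))^3*f(d) = 15/23 - 38*d**2/7.
Order-3 pole: residue = g''(a)/2; g''(2/5) = -76/7, so the residue is -38/7.

The residue is -38/7.


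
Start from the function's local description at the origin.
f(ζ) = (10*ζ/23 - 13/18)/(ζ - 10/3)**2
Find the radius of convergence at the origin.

The radius of convergence is 10/3.

Denominator factor (ζ - 10/3)^2: pole of order 2 at 10/3, modulus 10/3.
The radius of convergence is the smallest modulus among the singular points: 10/3.


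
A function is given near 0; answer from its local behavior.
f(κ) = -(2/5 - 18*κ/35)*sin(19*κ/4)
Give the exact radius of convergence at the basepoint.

The factor -sin(19*κ/4) is entire and contributes no finite singular point.
The polynomial part has no poles.
No finite singular points: the Taylor series at 0 converges everywhere.

The radius of convergence is infinite.


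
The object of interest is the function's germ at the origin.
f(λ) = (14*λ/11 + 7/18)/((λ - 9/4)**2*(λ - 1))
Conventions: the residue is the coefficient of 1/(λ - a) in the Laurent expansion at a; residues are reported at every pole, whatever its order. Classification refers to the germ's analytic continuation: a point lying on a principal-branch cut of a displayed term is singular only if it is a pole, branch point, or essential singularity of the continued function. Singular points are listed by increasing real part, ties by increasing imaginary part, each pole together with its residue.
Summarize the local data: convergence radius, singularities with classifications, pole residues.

Denominator factor (λ - 9/4)^2: pole of order 2 at 9/4, modulus 9/4.
Denominator factor (λ - 1): pole of order 1 at 1, modulus 1.
The radius of convergence is the smallest modulus among the singular points: 1.
At the order-1 pole 1 set g(λ) = (λ - (1))*f(λ) = (14*λ/11 + 7/18)/(λ - 9/4)**2.
Simple pole: residue = g(a) at a = 1, which is 2632/2475.
At the order-2 pole 9/4 set g(λ) = (λ - (9/4))^2*f(λ) = (14*λ/11 + 7/18)/(λ - 1).
Order-2 pole: residue = g'(a); g'(9/4) = -2632/2475, so the residue is -2632/2475.
List the singular points by increasing real part (a conjugate pair: the negative imaginary part first).

Radius of convergence at 0: 1.
At 1: a pole of order 1; residue 2632/2475.
At 9/4: a pole of order 2; residue -2632/2475.


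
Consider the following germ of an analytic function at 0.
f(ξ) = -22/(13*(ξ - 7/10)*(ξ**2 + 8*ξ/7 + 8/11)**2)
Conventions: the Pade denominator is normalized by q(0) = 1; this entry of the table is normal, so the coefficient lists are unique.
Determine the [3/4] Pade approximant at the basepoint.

The Pade approximant has numerator coefficients [6655/1456, -2428110025/14187784, 1422007125/7093892, -448380625/3546946]; denominator coefficients [1, -34118738/954947, -524121317/26738516, 3195400109/187169612, 41788680109/427816256].

Taylor coefficients needed (expand at 0): a_0 = 6655/1456, a_1 = -19965/2548, a_2 = 2881615/285376, a_3 = 5463755/1997632, a_4 = -3813188555/223734784, a_5 = 4213220605/111867392, a_6 = -67257087095/3132286976, a_7 = -60334742435/11806312448.
Write the denominator as Q(ξ) = 1 + q1*ξ + q2*ξ^2 + q3*ξ^3 + q4*ξ^4. Requiring Q*f - P = O(ξ^8) with deg P <= 3 kills the coefficients of ξ^4..ξ^7 in Q*f:
  ξ^4: a_4 + q1*a_3 + q2*a_2 + q3*a_1 + q4*a_0 = 0, i.e. -3813188555/223734784 + (5463755/1997632)*q1 + (2881615/285376)*q2 + (-19965/2548)*q3 + (6655/1456)*q4 = 0.
  ξ^5: a_5 + q1*a_4 + q2*a_3 + q3*a_2 + q4*a_1 = 0, i.e. 4213220605/111867392 + (-3813188555/223734784)*q1 + (5463755/1997632)*q2 + (2881615/285376)*q3 + (-19965/2548)*q4 = 0.
  ξ^6: a_6 + q1*a_5 + q2*a_4 + q3*a_3 + q4*a_2 = 0, i.e. -67257087095/3132286976 + (4213220605/111867392)*q1 + (-3813188555/223734784)*q2 + (5463755/1997632)*q3 + (2881615/285376)*q4 = 0.
  ξ^7: a_7 + q1*a_6 + q2*a_5 + q3*a_4 + q4*a_3 = 0, i.e. -60334742435/11806312448 + (-67257087095/3132286976)*q1 + (4213220605/111867392)*q2 + (-3813188555/223734784)*q3 + (5463755/1997632)*q4 = 0.
Solving this linear system: q1 = -34118738/954947, q2 = -524121317/26738516, q3 = 3195400109/187169612, q4 = 41788680109/427816256.
The numerator is Q*f truncated at degree 3: P0 = a_0 = 6655/1456; P1 = a_1 + q1*a_0 = -2428110025/14187784; P2 = a_2 + q1*a_1 + q2*a_0 = 1422007125/7093892; P3 = a_3 + q1*a_2 + q2*a_1 + q3*a_0 = -448380625/3546946.
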